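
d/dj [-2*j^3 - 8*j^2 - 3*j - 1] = -6*j^2 - 16*j - 3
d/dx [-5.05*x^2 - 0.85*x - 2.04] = -10.1*x - 0.85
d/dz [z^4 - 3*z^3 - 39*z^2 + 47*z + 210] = 4*z^3 - 9*z^2 - 78*z + 47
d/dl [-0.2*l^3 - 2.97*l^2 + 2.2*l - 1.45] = -0.6*l^2 - 5.94*l + 2.2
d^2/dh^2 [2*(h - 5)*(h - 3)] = 4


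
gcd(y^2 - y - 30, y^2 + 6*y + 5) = y + 5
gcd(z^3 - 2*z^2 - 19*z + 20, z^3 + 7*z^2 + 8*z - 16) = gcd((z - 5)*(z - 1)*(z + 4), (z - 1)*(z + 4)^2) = z^2 + 3*z - 4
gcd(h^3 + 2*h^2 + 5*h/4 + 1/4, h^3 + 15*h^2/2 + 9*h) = 1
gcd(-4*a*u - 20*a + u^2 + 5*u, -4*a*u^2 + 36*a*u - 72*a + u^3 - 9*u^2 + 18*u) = -4*a + u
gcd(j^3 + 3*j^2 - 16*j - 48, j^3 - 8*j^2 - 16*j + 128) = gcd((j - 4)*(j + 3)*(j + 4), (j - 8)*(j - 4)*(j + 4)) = j^2 - 16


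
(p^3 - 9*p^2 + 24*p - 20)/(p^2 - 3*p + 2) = (p^2 - 7*p + 10)/(p - 1)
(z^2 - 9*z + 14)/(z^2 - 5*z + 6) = (z - 7)/(z - 3)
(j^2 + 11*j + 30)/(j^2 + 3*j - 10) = (j + 6)/(j - 2)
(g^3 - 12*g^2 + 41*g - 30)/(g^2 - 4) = (g^3 - 12*g^2 + 41*g - 30)/(g^2 - 4)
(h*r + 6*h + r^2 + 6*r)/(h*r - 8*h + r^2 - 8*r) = (r + 6)/(r - 8)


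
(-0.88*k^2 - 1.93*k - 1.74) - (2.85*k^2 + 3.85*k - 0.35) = -3.73*k^2 - 5.78*k - 1.39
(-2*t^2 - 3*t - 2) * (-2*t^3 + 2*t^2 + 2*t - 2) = 4*t^5 + 2*t^4 - 6*t^3 - 6*t^2 + 2*t + 4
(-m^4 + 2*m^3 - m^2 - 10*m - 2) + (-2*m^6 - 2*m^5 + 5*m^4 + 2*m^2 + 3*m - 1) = -2*m^6 - 2*m^5 + 4*m^4 + 2*m^3 + m^2 - 7*m - 3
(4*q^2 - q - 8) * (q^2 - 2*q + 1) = 4*q^4 - 9*q^3 - 2*q^2 + 15*q - 8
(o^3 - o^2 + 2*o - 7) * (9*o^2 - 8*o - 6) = 9*o^5 - 17*o^4 + 20*o^3 - 73*o^2 + 44*o + 42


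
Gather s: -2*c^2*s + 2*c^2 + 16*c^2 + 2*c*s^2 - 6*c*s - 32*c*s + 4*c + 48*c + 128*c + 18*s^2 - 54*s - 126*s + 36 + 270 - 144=18*c^2 + 180*c + s^2*(2*c + 18) + s*(-2*c^2 - 38*c - 180) + 162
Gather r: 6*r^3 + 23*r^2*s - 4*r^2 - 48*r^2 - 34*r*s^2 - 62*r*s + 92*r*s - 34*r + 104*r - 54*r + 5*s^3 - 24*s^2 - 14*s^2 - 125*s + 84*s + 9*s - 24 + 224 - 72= 6*r^3 + r^2*(23*s - 52) + r*(-34*s^2 + 30*s + 16) + 5*s^3 - 38*s^2 - 32*s + 128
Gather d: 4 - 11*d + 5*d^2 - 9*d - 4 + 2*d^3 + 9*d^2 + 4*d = 2*d^3 + 14*d^2 - 16*d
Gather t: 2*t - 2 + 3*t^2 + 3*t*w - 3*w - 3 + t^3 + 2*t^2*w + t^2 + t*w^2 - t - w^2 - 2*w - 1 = t^3 + t^2*(2*w + 4) + t*(w^2 + 3*w + 1) - w^2 - 5*w - 6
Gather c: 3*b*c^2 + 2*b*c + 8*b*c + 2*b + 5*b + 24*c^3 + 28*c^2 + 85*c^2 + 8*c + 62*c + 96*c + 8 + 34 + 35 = 7*b + 24*c^3 + c^2*(3*b + 113) + c*(10*b + 166) + 77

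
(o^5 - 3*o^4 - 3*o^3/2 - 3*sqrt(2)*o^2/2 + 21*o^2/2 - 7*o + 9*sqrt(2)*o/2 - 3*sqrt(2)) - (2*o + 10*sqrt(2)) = o^5 - 3*o^4 - 3*o^3/2 - 3*sqrt(2)*o^2/2 + 21*o^2/2 - 9*o + 9*sqrt(2)*o/2 - 13*sqrt(2)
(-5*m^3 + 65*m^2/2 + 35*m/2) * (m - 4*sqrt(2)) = -5*m^4 + 20*sqrt(2)*m^3 + 65*m^3/2 - 130*sqrt(2)*m^2 + 35*m^2/2 - 70*sqrt(2)*m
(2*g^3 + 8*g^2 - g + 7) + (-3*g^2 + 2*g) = 2*g^3 + 5*g^2 + g + 7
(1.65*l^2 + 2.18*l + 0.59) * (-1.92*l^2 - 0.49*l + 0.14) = -3.168*l^4 - 4.9941*l^3 - 1.97*l^2 + 0.0161000000000001*l + 0.0826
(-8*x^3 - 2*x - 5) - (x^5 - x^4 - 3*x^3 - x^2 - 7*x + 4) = -x^5 + x^4 - 5*x^3 + x^2 + 5*x - 9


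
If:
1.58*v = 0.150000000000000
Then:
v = 0.09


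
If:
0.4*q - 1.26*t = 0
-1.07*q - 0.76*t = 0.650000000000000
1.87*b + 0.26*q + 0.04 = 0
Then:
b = 0.05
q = -0.50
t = -0.16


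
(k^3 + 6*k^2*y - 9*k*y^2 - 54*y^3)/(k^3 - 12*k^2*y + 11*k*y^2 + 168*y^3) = (k^2 + 3*k*y - 18*y^2)/(k^2 - 15*k*y + 56*y^2)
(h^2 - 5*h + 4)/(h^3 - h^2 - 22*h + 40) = (h - 1)/(h^2 + 3*h - 10)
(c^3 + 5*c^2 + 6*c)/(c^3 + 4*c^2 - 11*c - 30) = c*(c + 3)/(c^2 + 2*c - 15)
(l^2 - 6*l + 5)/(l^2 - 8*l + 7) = (l - 5)/(l - 7)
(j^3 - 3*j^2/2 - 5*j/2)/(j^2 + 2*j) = (2*j^2 - 3*j - 5)/(2*(j + 2))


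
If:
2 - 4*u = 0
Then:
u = 1/2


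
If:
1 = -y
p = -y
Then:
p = 1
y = -1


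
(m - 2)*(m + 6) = m^2 + 4*m - 12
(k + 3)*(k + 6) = k^2 + 9*k + 18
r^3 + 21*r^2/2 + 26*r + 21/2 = (r + 1/2)*(r + 3)*(r + 7)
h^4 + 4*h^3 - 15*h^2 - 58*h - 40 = (h - 4)*(h + 1)*(h + 2)*(h + 5)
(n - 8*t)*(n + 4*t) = n^2 - 4*n*t - 32*t^2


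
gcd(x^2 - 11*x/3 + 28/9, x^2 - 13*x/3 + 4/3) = 1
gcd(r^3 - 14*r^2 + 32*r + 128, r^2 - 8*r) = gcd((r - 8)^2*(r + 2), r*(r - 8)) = r - 8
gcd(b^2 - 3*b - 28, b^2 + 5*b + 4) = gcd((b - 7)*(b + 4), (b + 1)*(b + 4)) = b + 4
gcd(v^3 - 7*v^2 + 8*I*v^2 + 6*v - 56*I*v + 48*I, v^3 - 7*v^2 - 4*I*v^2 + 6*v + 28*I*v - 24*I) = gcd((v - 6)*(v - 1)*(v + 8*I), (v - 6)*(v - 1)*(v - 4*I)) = v^2 - 7*v + 6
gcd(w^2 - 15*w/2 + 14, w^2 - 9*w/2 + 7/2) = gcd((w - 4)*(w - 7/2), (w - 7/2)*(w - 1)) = w - 7/2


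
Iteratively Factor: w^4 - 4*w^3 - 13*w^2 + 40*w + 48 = (w - 4)*(w^3 - 13*w - 12) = (w - 4)*(w + 1)*(w^2 - w - 12) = (w - 4)^2*(w + 1)*(w + 3)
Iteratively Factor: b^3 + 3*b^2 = (b)*(b^2 + 3*b) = b^2*(b + 3)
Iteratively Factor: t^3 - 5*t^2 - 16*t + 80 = (t + 4)*(t^2 - 9*t + 20) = (t - 4)*(t + 4)*(t - 5)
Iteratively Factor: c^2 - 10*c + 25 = (c - 5)*(c - 5)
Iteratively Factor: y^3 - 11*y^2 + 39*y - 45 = (y - 3)*(y^2 - 8*y + 15) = (y - 5)*(y - 3)*(y - 3)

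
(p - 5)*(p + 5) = p^2 - 25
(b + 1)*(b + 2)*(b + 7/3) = b^3 + 16*b^2/3 + 9*b + 14/3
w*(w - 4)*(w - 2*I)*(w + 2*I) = w^4 - 4*w^3 + 4*w^2 - 16*w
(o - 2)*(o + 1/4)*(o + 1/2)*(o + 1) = o^4 - o^3/4 - 21*o^2/8 - 13*o/8 - 1/4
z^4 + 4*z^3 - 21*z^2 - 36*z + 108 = (z - 3)*(z - 2)*(z + 3)*(z + 6)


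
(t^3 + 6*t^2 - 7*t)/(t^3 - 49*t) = (t - 1)/(t - 7)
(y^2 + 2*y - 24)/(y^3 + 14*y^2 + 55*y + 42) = (y - 4)/(y^2 + 8*y + 7)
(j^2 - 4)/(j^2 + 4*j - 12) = (j + 2)/(j + 6)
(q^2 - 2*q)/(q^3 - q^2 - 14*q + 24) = q/(q^2 + q - 12)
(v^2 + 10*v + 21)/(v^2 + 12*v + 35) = (v + 3)/(v + 5)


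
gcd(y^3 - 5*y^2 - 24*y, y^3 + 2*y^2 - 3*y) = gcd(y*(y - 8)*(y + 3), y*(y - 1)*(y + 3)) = y^2 + 3*y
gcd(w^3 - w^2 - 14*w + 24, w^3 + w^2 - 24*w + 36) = w^2 - 5*w + 6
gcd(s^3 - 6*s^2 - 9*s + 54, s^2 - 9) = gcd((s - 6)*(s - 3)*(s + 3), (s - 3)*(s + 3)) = s^2 - 9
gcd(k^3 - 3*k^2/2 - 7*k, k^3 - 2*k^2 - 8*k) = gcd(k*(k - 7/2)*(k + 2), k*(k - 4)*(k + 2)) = k^2 + 2*k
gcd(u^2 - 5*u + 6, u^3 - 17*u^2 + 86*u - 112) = u - 2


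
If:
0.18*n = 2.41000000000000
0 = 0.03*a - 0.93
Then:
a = 31.00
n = 13.39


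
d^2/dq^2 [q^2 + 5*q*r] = 2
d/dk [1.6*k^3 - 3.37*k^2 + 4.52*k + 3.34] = 4.8*k^2 - 6.74*k + 4.52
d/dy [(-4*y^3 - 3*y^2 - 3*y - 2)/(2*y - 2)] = (-8*y^3 + 9*y^2 + 6*y + 5)/(2*(y^2 - 2*y + 1))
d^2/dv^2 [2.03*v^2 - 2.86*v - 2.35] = 4.06000000000000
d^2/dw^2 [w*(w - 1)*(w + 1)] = 6*w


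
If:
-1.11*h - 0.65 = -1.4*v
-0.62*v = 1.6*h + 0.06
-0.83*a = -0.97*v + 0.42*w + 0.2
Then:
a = 0.147530083451078 - 0.506024096385542*w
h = -0.17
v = 0.33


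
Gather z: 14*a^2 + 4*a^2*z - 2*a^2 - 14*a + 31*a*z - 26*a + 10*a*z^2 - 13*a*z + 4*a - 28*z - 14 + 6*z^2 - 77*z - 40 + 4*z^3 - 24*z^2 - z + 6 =12*a^2 - 36*a + 4*z^3 + z^2*(10*a - 18) + z*(4*a^2 + 18*a - 106) - 48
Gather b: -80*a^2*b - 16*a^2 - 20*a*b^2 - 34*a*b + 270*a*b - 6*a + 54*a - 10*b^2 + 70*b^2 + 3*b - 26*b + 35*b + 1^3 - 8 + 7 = -16*a^2 + 48*a + b^2*(60 - 20*a) + b*(-80*a^2 + 236*a + 12)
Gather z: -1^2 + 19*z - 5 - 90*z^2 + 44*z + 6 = -90*z^2 + 63*z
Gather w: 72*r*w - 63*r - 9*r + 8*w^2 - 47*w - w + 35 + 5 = -72*r + 8*w^2 + w*(72*r - 48) + 40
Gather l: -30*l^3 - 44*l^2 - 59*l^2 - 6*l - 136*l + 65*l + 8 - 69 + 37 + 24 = -30*l^3 - 103*l^2 - 77*l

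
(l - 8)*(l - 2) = l^2 - 10*l + 16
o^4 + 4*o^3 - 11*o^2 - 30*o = o*(o - 3)*(o + 2)*(o + 5)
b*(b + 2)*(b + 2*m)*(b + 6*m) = b^4 + 8*b^3*m + 2*b^3 + 12*b^2*m^2 + 16*b^2*m + 24*b*m^2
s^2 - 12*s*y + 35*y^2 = (s - 7*y)*(s - 5*y)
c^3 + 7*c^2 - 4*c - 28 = (c - 2)*(c + 2)*(c + 7)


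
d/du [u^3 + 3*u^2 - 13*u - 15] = 3*u^2 + 6*u - 13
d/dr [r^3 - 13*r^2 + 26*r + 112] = 3*r^2 - 26*r + 26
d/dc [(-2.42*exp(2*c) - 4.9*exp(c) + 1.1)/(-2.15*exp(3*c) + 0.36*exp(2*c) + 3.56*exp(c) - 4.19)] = (-5.203*exp(4*c) - 21.07*exp(3*c) + 0.2438*exp(2*c) + 19.4876*exp(c) + 16.615)*exp(c)/(4.6225*exp(6*c) - 1.548*exp(5*c) - 15.1784*exp(4*c) + 20.5802*exp(3*c) + 9.6568*exp(2*c) - 29.8328*exp(c) + 17.5561)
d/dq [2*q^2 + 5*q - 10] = 4*q + 5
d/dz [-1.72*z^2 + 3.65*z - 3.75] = 3.65 - 3.44*z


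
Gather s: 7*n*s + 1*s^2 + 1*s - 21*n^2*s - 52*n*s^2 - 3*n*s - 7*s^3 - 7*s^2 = -7*s^3 + s^2*(-52*n - 6) + s*(-21*n^2 + 4*n + 1)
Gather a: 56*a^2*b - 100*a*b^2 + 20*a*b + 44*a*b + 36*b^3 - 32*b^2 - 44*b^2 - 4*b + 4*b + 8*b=56*a^2*b + a*(-100*b^2 + 64*b) + 36*b^3 - 76*b^2 + 8*b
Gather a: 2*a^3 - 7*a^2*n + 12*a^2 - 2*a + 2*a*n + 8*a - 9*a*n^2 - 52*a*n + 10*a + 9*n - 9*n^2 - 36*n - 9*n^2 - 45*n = 2*a^3 + a^2*(12 - 7*n) + a*(-9*n^2 - 50*n + 16) - 18*n^2 - 72*n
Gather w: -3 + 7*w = 7*w - 3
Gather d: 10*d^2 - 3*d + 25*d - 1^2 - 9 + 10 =10*d^2 + 22*d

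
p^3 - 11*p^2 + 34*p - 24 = (p - 6)*(p - 4)*(p - 1)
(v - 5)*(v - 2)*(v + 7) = v^3 - 39*v + 70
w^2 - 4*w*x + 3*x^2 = (w - 3*x)*(w - x)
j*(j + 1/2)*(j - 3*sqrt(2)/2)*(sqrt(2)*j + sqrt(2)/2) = sqrt(2)*j^4 - 3*j^3 + sqrt(2)*j^3 - 3*j^2 + sqrt(2)*j^2/4 - 3*j/4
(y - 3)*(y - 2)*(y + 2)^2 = y^4 - y^3 - 10*y^2 + 4*y + 24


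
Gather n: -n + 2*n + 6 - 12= n - 6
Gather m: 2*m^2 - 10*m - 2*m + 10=2*m^2 - 12*m + 10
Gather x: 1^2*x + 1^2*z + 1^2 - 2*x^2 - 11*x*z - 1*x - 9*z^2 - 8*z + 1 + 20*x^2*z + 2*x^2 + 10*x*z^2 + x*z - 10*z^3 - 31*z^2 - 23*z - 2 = 20*x^2*z + x*(10*z^2 - 10*z) - 10*z^3 - 40*z^2 - 30*z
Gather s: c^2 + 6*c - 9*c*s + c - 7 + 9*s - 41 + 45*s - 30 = c^2 + 7*c + s*(54 - 9*c) - 78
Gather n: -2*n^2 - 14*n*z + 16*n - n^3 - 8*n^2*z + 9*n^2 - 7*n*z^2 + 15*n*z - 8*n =-n^3 + n^2*(7 - 8*z) + n*(-7*z^2 + z + 8)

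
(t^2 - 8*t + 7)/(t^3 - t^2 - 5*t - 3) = (-t^2 + 8*t - 7)/(-t^3 + t^2 + 5*t + 3)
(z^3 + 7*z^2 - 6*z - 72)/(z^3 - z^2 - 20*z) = (z^2 + 3*z - 18)/(z*(z - 5))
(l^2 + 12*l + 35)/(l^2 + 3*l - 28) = (l + 5)/(l - 4)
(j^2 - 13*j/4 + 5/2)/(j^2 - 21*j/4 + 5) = (j - 2)/(j - 4)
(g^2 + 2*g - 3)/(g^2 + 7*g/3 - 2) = 3*(g - 1)/(3*g - 2)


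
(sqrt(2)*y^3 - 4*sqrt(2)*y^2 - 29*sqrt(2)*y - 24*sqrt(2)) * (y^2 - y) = sqrt(2)*y^5 - 5*sqrt(2)*y^4 - 25*sqrt(2)*y^3 + 5*sqrt(2)*y^2 + 24*sqrt(2)*y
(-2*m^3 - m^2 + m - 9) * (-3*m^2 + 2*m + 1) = 6*m^5 - m^4 - 7*m^3 + 28*m^2 - 17*m - 9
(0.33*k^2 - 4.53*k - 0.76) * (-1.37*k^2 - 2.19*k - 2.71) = -0.4521*k^4 + 5.4834*k^3 + 10.0676*k^2 + 13.9407*k + 2.0596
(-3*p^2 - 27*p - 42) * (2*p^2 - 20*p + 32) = -6*p^4 + 6*p^3 + 360*p^2 - 24*p - 1344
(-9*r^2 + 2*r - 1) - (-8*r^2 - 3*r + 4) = -r^2 + 5*r - 5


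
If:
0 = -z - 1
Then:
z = -1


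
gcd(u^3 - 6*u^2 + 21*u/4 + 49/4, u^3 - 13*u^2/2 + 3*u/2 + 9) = u + 1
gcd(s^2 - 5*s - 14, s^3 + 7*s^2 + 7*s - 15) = 1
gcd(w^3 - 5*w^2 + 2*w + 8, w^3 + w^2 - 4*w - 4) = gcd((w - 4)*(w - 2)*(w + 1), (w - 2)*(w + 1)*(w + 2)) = w^2 - w - 2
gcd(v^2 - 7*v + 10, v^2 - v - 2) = v - 2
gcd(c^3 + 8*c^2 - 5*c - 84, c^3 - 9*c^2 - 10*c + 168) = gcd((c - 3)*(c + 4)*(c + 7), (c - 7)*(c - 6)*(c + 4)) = c + 4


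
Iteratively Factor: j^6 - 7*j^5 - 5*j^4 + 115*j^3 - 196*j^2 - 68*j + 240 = (j - 2)*(j^5 - 5*j^4 - 15*j^3 + 85*j^2 - 26*j - 120) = (j - 2)^2*(j^4 - 3*j^3 - 21*j^2 + 43*j + 60) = (j - 3)*(j - 2)^2*(j^3 - 21*j - 20) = (j - 5)*(j - 3)*(j - 2)^2*(j^2 + 5*j + 4) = (j - 5)*(j - 3)*(j - 2)^2*(j + 1)*(j + 4)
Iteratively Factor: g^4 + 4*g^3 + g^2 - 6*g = (g - 1)*(g^3 + 5*g^2 + 6*g) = (g - 1)*(g + 2)*(g^2 + 3*g) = g*(g - 1)*(g + 2)*(g + 3)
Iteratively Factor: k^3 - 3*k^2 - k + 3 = (k - 3)*(k^2 - 1) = (k - 3)*(k + 1)*(k - 1)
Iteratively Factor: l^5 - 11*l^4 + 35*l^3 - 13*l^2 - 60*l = (l)*(l^4 - 11*l^3 + 35*l^2 - 13*l - 60) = l*(l - 5)*(l^3 - 6*l^2 + 5*l + 12) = l*(l - 5)*(l + 1)*(l^2 - 7*l + 12) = l*(l - 5)*(l - 4)*(l + 1)*(l - 3)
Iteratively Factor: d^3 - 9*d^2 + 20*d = (d)*(d^2 - 9*d + 20) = d*(d - 4)*(d - 5)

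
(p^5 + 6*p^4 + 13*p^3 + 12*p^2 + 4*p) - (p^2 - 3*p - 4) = p^5 + 6*p^4 + 13*p^3 + 11*p^2 + 7*p + 4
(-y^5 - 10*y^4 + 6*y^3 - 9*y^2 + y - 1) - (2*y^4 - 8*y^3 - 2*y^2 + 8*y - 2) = -y^5 - 12*y^4 + 14*y^3 - 7*y^2 - 7*y + 1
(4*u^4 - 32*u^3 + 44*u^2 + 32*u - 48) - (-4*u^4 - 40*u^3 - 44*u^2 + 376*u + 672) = 8*u^4 + 8*u^3 + 88*u^2 - 344*u - 720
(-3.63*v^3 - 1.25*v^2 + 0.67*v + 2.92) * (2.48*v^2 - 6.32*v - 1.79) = -9.0024*v^5 + 19.8416*v^4 + 16.0593*v^3 + 5.2447*v^2 - 19.6537*v - 5.2268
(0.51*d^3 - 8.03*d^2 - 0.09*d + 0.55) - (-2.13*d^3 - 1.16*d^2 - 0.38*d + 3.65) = 2.64*d^3 - 6.87*d^2 + 0.29*d - 3.1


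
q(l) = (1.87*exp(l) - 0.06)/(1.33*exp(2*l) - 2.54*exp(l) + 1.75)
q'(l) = (1.87*exp(l) - 0.06)*(-2.66*exp(2*l) + 2.54*exp(l))/(1.33*exp(2*l) - 2.54*exp(l) + 1.75)^2 + 1.87*exp(l)/(1.33*exp(2*l) - 2.54*exp(l) + 1.75)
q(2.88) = 0.09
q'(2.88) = -0.10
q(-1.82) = 0.18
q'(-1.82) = 0.26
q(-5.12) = -0.03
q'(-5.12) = 0.01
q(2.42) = 0.15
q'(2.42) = -0.17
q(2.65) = 0.11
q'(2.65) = -0.13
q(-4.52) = -0.02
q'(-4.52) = 0.01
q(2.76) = 0.10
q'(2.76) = -0.11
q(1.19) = 0.78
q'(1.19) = -1.26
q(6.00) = 0.00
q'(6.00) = 0.00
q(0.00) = 3.35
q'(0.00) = 2.72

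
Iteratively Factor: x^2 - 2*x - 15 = (x + 3)*(x - 5)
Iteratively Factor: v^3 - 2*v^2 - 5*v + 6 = (v + 2)*(v^2 - 4*v + 3) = (v - 1)*(v + 2)*(v - 3)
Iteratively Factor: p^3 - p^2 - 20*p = (p + 4)*(p^2 - 5*p) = p*(p + 4)*(p - 5)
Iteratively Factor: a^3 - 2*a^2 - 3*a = (a)*(a^2 - 2*a - 3) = a*(a + 1)*(a - 3)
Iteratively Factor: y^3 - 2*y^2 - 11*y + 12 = (y - 4)*(y^2 + 2*y - 3) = (y - 4)*(y - 1)*(y + 3)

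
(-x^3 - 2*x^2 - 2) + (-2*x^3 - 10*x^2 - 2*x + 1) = -3*x^3 - 12*x^2 - 2*x - 1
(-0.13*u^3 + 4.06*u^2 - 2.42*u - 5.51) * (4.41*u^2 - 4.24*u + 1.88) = -0.5733*u^5 + 18.4558*u^4 - 28.131*u^3 - 6.4055*u^2 + 18.8128*u - 10.3588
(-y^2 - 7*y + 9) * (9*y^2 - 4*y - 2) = -9*y^4 - 59*y^3 + 111*y^2 - 22*y - 18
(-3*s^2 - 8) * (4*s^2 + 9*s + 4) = -12*s^4 - 27*s^3 - 44*s^2 - 72*s - 32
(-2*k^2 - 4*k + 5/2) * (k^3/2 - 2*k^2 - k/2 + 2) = -k^5 + 2*k^4 + 41*k^3/4 - 7*k^2 - 37*k/4 + 5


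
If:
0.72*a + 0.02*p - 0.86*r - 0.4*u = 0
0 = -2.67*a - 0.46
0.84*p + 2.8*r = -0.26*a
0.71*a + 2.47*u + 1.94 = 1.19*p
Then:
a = -0.17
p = -1.84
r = 0.57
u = -1.62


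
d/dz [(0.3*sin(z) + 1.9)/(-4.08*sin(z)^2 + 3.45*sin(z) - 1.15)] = (1.224*sin(z)^2 + 15.504*sin(z) - 6.9)*cos(z)/(16.6464*sin(z)^4 - 28.152*sin(z)^3 + 21.2865*sin(z)^2 - 7.935*sin(z) + 1.3225)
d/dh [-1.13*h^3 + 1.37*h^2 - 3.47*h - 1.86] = -3.39*h^2 + 2.74*h - 3.47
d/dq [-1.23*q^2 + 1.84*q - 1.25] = 1.84 - 2.46*q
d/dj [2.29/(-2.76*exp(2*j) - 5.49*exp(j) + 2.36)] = (12.6408*exp(j) + 12.5721)*exp(j)/(2.76*exp(2*j) + 5.49*exp(j) - 2.36)^2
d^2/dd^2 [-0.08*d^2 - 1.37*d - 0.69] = -0.160000000000000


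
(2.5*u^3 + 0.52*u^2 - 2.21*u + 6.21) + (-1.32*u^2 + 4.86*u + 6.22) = 2.5*u^3 - 0.8*u^2 + 2.65*u + 12.43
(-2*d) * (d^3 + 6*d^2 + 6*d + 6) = -2*d^4 - 12*d^3 - 12*d^2 - 12*d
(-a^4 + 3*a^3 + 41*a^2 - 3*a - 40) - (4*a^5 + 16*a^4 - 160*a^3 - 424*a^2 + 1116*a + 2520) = -4*a^5 - 17*a^4 + 163*a^3 + 465*a^2 - 1119*a - 2560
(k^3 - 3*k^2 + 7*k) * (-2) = -2*k^3 + 6*k^2 - 14*k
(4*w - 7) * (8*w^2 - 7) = 32*w^3 - 56*w^2 - 28*w + 49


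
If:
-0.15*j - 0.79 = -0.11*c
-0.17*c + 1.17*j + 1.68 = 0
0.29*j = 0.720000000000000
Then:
No Solution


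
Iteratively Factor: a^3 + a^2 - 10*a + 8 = (a + 4)*(a^2 - 3*a + 2) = (a - 1)*(a + 4)*(a - 2)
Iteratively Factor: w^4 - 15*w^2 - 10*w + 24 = (w - 1)*(w^3 + w^2 - 14*w - 24) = (w - 4)*(w - 1)*(w^2 + 5*w + 6) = (w - 4)*(w - 1)*(w + 3)*(w + 2)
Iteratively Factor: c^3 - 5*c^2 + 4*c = (c - 4)*(c^2 - c) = c*(c - 4)*(c - 1)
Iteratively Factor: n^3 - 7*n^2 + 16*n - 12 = (n - 3)*(n^2 - 4*n + 4) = (n - 3)*(n - 2)*(n - 2)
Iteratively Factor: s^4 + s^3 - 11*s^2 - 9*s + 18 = (s + 2)*(s^3 - s^2 - 9*s + 9) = (s - 1)*(s + 2)*(s^2 - 9) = (s - 1)*(s + 2)*(s + 3)*(s - 3)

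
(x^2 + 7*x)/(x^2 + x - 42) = x/(x - 6)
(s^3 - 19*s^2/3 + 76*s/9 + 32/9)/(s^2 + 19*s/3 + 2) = (3*s^2 - 20*s + 32)/(3*(s + 6))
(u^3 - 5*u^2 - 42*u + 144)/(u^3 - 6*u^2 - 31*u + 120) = (u + 6)/(u + 5)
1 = 1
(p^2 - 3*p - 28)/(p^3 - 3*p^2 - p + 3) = (p^2 - 3*p - 28)/(p^3 - 3*p^2 - p + 3)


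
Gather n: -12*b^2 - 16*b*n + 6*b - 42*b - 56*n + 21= -12*b^2 - 36*b + n*(-16*b - 56) + 21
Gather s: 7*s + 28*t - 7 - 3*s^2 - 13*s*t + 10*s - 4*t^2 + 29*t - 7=-3*s^2 + s*(17 - 13*t) - 4*t^2 + 57*t - 14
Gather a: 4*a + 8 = 4*a + 8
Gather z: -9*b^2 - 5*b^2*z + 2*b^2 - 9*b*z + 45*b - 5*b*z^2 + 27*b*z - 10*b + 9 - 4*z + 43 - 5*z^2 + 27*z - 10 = -7*b^2 + 35*b + z^2*(-5*b - 5) + z*(-5*b^2 + 18*b + 23) + 42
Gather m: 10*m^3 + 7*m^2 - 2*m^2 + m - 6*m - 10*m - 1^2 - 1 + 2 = 10*m^3 + 5*m^2 - 15*m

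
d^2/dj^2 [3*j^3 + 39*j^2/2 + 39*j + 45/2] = 18*j + 39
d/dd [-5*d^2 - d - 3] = -10*d - 1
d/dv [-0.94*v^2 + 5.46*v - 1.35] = 5.46 - 1.88*v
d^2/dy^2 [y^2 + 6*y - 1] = 2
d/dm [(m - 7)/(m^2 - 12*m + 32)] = (m^2 - 12*m - 2*(m - 7)*(m - 6) + 32)/(m^2 - 12*m + 32)^2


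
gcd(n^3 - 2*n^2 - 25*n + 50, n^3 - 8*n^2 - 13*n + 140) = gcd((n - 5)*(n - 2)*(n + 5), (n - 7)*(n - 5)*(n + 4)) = n - 5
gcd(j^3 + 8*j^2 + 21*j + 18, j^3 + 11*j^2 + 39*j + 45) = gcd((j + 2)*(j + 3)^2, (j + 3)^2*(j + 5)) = j^2 + 6*j + 9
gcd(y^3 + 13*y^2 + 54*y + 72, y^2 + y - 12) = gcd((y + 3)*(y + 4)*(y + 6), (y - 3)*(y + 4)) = y + 4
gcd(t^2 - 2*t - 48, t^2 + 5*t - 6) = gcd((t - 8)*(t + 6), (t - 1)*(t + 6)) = t + 6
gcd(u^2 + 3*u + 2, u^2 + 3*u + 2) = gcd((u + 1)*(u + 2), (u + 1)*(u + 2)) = u^2 + 3*u + 2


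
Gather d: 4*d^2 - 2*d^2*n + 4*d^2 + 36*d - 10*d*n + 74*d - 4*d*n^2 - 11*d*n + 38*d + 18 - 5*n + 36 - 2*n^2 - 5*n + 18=d^2*(8 - 2*n) + d*(-4*n^2 - 21*n + 148) - 2*n^2 - 10*n + 72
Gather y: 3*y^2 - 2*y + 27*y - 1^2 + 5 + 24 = 3*y^2 + 25*y + 28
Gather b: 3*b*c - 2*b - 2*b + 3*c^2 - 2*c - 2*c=b*(3*c - 4) + 3*c^2 - 4*c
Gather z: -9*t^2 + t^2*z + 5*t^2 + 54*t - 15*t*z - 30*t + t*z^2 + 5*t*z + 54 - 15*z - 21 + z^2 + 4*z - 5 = -4*t^2 + 24*t + z^2*(t + 1) + z*(t^2 - 10*t - 11) + 28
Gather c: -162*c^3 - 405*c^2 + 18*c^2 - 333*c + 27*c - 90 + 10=-162*c^3 - 387*c^2 - 306*c - 80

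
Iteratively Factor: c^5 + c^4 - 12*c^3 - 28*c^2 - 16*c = (c)*(c^4 + c^3 - 12*c^2 - 28*c - 16) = c*(c + 1)*(c^3 - 12*c - 16) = c*(c + 1)*(c + 2)*(c^2 - 2*c - 8) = c*(c - 4)*(c + 1)*(c + 2)*(c + 2)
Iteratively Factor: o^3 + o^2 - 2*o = (o)*(o^2 + o - 2) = o*(o + 2)*(o - 1)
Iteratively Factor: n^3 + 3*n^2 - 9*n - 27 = (n - 3)*(n^2 + 6*n + 9) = (n - 3)*(n + 3)*(n + 3)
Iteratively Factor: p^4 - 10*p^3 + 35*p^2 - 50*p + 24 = (p - 2)*(p^3 - 8*p^2 + 19*p - 12) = (p - 2)*(p - 1)*(p^2 - 7*p + 12) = (p - 3)*(p - 2)*(p - 1)*(p - 4)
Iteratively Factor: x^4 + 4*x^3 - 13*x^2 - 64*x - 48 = (x - 4)*(x^3 + 8*x^2 + 19*x + 12) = (x - 4)*(x + 4)*(x^2 + 4*x + 3) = (x - 4)*(x + 3)*(x + 4)*(x + 1)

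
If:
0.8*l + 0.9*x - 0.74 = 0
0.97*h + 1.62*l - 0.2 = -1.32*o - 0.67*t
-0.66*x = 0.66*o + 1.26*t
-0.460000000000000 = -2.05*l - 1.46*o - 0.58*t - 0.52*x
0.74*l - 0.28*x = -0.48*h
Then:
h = 0.21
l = 0.13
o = 0.03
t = -0.39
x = 0.71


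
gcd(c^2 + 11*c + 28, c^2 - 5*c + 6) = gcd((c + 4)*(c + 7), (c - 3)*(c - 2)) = 1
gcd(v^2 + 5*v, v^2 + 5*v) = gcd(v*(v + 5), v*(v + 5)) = v^2 + 5*v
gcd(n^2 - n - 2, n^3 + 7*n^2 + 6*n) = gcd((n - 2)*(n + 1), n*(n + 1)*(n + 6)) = n + 1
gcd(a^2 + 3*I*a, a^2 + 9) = a + 3*I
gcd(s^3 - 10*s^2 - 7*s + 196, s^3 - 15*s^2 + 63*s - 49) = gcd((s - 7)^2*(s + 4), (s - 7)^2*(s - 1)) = s^2 - 14*s + 49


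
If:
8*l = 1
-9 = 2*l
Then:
No Solution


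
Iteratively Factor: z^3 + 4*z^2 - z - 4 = (z + 1)*(z^2 + 3*z - 4) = (z + 1)*(z + 4)*(z - 1)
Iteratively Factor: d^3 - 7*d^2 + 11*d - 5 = (d - 1)*(d^2 - 6*d + 5) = (d - 1)^2*(d - 5)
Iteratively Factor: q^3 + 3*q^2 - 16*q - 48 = (q + 4)*(q^2 - q - 12) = (q - 4)*(q + 4)*(q + 3)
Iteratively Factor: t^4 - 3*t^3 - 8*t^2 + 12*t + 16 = (t + 2)*(t^3 - 5*t^2 + 2*t + 8) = (t + 1)*(t + 2)*(t^2 - 6*t + 8) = (t - 4)*(t + 1)*(t + 2)*(t - 2)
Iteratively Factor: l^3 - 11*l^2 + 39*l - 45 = (l - 3)*(l^2 - 8*l + 15) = (l - 5)*(l - 3)*(l - 3)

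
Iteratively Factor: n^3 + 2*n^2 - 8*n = (n + 4)*(n^2 - 2*n) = (n - 2)*(n + 4)*(n)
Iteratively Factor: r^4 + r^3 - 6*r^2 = (r)*(r^3 + r^2 - 6*r) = r*(r + 3)*(r^2 - 2*r) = r^2*(r + 3)*(r - 2)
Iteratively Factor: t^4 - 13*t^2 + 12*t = (t + 4)*(t^3 - 4*t^2 + 3*t) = (t - 3)*(t + 4)*(t^2 - t) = (t - 3)*(t - 1)*(t + 4)*(t)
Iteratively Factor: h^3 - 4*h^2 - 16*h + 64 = (h - 4)*(h^2 - 16) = (h - 4)*(h + 4)*(h - 4)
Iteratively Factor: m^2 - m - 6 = (m - 3)*(m + 2)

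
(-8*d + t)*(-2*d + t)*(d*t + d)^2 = 16*d^4*t^2 + 32*d^4*t + 16*d^4 - 10*d^3*t^3 - 20*d^3*t^2 - 10*d^3*t + d^2*t^4 + 2*d^2*t^3 + d^2*t^2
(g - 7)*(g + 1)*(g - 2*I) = g^3 - 6*g^2 - 2*I*g^2 - 7*g + 12*I*g + 14*I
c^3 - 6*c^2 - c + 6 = (c - 6)*(c - 1)*(c + 1)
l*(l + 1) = l^2 + l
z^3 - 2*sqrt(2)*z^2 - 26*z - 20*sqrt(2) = (z - 5*sqrt(2))*(z + sqrt(2))*(z + 2*sqrt(2))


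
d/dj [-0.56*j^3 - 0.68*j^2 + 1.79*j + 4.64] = -1.68*j^2 - 1.36*j + 1.79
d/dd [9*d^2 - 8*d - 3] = 18*d - 8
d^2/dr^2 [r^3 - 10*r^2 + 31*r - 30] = 6*r - 20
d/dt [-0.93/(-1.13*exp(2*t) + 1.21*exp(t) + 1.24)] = (1.1253 - 2.1018*exp(t))*exp(t)/(-1.13*exp(2*t) + 1.21*exp(t) + 1.24)^2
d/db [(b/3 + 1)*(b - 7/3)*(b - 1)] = b^2 - 2*b/9 - 23/9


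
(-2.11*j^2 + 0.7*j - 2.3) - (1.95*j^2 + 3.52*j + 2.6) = -4.06*j^2 - 2.82*j - 4.9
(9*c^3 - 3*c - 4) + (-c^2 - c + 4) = 9*c^3 - c^2 - 4*c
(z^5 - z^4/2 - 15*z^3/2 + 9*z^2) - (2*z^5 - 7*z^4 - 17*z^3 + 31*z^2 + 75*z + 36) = -z^5 + 13*z^4/2 + 19*z^3/2 - 22*z^2 - 75*z - 36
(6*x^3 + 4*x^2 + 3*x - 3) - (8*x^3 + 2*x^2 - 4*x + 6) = -2*x^3 + 2*x^2 + 7*x - 9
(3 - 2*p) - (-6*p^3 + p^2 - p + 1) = 6*p^3 - p^2 - p + 2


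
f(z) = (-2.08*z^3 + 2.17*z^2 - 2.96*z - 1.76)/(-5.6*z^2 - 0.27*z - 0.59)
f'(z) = (11.2*z + 0.27)*(-2.08*z^3 + 2.17*z^2 - 2.96*z - 1.76)/(-5.6*z^2 - 0.27*z - 0.59)^2 + (-6.24*z^2 + 4.34*z - 2.96)/(-5.6*z^2 - 0.27*z - 0.59)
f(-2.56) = -1.50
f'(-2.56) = 0.34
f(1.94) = 0.65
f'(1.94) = 0.16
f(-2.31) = -1.42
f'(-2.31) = 0.34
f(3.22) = 0.98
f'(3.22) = 0.30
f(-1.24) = -1.04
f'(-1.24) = 0.43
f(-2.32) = -1.42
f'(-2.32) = 0.34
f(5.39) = 1.70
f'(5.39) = 0.35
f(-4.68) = -2.24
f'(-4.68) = 0.36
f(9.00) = 3.00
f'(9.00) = 0.36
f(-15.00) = -6.01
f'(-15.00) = 0.37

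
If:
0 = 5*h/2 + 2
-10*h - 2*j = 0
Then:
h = -4/5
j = 4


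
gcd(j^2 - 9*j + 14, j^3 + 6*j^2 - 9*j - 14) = j - 2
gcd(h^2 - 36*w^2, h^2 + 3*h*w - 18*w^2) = h + 6*w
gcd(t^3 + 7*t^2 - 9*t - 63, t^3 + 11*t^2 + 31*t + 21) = t^2 + 10*t + 21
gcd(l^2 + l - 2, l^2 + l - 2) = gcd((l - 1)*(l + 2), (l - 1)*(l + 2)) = l^2 + l - 2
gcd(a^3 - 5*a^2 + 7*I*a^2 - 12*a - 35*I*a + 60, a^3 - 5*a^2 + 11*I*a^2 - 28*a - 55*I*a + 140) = a^2 + a*(-5 + 4*I) - 20*I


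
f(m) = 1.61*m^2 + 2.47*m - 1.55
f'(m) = 3.22*m + 2.47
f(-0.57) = -2.43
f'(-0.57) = 0.63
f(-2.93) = 5.03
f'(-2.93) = -6.96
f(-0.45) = -2.34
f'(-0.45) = 1.02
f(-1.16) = -2.25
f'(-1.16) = -1.27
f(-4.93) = 25.40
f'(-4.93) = -13.40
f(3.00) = 20.35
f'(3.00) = 12.13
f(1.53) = 6.00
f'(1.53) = 7.40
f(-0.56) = -2.43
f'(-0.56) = 0.67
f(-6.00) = 41.59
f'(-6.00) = -16.85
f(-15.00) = 323.65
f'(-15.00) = -45.83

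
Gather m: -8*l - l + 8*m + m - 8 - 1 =-9*l + 9*m - 9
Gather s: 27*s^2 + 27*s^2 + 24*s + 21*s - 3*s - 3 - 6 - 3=54*s^2 + 42*s - 12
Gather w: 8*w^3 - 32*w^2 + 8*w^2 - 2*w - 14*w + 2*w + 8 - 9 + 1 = 8*w^3 - 24*w^2 - 14*w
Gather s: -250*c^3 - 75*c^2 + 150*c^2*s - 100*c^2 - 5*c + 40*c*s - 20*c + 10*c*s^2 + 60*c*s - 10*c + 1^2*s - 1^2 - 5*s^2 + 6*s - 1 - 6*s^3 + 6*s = -250*c^3 - 175*c^2 - 35*c - 6*s^3 + s^2*(10*c - 5) + s*(150*c^2 + 100*c + 13) - 2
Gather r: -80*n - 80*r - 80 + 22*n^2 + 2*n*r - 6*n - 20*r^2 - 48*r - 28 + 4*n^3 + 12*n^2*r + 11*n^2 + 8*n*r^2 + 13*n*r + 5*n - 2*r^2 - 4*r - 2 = 4*n^3 + 33*n^2 - 81*n + r^2*(8*n - 22) + r*(12*n^2 + 15*n - 132) - 110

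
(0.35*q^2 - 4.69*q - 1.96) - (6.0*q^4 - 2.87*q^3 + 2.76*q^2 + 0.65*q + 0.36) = -6.0*q^4 + 2.87*q^3 - 2.41*q^2 - 5.34*q - 2.32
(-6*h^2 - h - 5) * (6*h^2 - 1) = -36*h^4 - 6*h^3 - 24*h^2 + h + 5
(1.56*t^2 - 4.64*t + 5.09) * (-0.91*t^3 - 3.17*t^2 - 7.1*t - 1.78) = -1.4196*t^5 - 0.7228*t^4 - 0.999100000000002*t^3 + 14.0319*t^2 - 27.8798*t - 9.0602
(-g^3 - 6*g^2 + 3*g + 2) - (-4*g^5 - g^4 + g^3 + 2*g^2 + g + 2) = 4*g^5 + g^4 - 2*g^3 - 8*g^2 + 2*g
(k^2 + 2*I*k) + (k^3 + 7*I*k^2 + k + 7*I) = k^3 + k^2 + 7*I*k^2 + k + 2*I*k + 7*I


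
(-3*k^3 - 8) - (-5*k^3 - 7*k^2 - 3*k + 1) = 2*k^3 + 7*k^2 + 3*k - 9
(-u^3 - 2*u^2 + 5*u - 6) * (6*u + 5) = -6*u^4 - 17*u^3 + 20*u^2 - 11*u - 30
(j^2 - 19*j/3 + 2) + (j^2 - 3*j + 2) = 2*j^2 - 28*j/3 + 4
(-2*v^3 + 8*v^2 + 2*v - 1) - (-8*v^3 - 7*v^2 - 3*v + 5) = 6*v^3 + 15*v^2 + 5*v - 6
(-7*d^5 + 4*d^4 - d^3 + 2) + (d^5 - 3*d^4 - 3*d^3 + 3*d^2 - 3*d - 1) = -6*d^5 + d^4 - 4*d^3 + 3*d^2 - 3*d + 1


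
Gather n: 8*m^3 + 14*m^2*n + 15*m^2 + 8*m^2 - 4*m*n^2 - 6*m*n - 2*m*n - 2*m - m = 8*m^3 + 23*m^2 - 4*m*n^2 - 3*m + n*(14*m^2 - 8*m)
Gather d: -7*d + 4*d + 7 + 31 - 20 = 18 - 3*d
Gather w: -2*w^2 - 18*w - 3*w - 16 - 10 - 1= -2*w^2 - 21*w - 27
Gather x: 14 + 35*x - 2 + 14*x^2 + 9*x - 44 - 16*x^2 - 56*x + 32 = -2*x^2 - 12*x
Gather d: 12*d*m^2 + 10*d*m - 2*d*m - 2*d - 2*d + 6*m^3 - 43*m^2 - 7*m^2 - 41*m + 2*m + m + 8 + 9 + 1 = d*(12*m^2 + 8*m - 4) + 6*m^3 - 50*m^2 - 38*m + 18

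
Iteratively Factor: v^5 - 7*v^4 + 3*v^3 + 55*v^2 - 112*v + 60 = (v - 5)*(v^4 - 2*v^3 - 7*v^2 + 20*v - 12) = (v - 5)*(v - 2)*(v^3 - 7*v + 6) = (v - 5)*(v - 2)^2*(v^2 + 2*v - 3) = (v - 5)*(v - 2)^2*(v - 1)*(v + 3)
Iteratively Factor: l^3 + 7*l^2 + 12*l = (l + 4)*(l^2 + 3*l) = (l + 3)*(l + 4)*(l)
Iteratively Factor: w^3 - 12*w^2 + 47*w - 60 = (w - 3)*(w^2 - 9*w + 20) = (w - 5)*(w - 3)*(w - 4)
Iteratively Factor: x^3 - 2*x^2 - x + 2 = (x + 1)*(x^2 - 3*x + 2) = (x - 2)*(x + 1)*(x - 1)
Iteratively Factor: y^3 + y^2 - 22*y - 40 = (y + 4)*(y^2 - 3*y - 10) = (y - 5)*(y + 4)*(y + 2)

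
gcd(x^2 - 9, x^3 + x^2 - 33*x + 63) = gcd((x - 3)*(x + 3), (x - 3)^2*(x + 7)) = x - 3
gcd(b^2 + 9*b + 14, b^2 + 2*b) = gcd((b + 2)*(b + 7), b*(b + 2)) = b + 2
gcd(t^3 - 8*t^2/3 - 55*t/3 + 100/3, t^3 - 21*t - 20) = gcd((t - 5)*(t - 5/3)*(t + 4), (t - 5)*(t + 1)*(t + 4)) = t^2 - t - 20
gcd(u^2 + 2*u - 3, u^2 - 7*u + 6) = u - 1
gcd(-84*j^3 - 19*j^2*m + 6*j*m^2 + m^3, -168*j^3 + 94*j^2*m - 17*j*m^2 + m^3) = 4*j - m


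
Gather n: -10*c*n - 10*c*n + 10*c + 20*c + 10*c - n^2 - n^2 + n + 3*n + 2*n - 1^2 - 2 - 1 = 40*c - 2*n^2 + n*(6 - 20*c) - 4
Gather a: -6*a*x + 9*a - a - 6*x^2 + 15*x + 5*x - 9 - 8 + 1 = a*(8 - 6*x) - 6*x^2 + 20*x - 16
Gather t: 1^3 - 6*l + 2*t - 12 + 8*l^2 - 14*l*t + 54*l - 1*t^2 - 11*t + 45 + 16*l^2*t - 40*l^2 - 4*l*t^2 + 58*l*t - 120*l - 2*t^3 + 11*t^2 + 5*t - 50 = -32*l^2 - 72*l - 2*t^3 + t^2*(10 - 4*l) + t*(16*l^2 + 44*l - 4) - 16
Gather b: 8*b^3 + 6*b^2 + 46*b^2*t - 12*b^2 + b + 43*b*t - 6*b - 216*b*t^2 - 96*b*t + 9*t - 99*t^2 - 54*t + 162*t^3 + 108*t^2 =8*b^3 + b^2*(46*t - 6) + b*(-216*t^2 - 53*t - 5) + 162*t^3 + 9*t^2 - 45*t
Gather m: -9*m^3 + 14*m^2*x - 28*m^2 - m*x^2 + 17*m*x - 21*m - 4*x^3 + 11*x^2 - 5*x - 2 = -9*m^3 + m^2*(14*x - 28) + m*(-x^2 + 17*x - 21) - 4*x^3 + 11*x^2 - 5*x - 2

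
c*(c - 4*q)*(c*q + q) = c^3*q - 4*c^2*q^2 + c^2*q - 4*c*q^2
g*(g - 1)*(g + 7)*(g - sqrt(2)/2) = g^4 - sqrt(2)*g^3/2 + 6*g^3 - 7*g^2 - 3*sqrt(2)*g^2 + 7*sqrt(2)*g/2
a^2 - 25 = (a - 5)*(a + 5)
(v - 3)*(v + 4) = v^2 + v - 12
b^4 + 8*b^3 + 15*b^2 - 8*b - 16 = (b - 1)*(b + 1)*(b + 4)^2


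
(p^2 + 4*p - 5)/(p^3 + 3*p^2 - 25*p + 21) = (p + 5)/(p^2 + 4*p - 21)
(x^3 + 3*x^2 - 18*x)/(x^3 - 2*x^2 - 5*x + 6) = x*(x + 6)/(x^2 + x - 2)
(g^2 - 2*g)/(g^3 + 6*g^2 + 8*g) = (g - 2)/(g^2 + 6*g + 8)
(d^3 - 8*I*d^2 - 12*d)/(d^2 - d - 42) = d*(-d^2 + 8*I*d + 12)/(-d^2 + d + 42)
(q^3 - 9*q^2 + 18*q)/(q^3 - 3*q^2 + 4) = q*(q^2 - 9*q + 18)/(q^3 - 3*q^2 + 4)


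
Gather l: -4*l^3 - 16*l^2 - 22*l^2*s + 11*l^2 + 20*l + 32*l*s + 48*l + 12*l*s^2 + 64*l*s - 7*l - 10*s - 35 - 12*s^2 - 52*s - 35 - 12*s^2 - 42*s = -4*l^3 + l^2*(-22*s - 5) + l*(12*s^2 + 96*s + 61) - 24*s^2 - 104*s - 70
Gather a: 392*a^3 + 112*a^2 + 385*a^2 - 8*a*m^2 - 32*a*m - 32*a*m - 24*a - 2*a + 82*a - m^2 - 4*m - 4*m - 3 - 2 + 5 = 392*a^3 + 497*a^2 + a*(-8*m^2 - 64*m + 56) - m^2 - 8*m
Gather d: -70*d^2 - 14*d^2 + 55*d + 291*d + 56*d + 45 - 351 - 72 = -84*d^2 + 402*d - 378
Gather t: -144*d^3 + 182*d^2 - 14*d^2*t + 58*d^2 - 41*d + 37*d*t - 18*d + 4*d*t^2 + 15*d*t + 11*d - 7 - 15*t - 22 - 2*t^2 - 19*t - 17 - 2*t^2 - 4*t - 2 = -144*d^3 + 240*d^2 - 48*d + t^2*(4*d - 4) + t*(-14*d^2 + 52*d - 38) - 48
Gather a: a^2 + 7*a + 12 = a^2 + 7*a + 12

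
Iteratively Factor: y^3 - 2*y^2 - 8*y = (y - 4)*(y^2 + 2*y) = (y - 4)*(y + 2)*(y)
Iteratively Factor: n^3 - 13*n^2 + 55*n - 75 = (n - 5)*(n^2 - 8*n + 15) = (n - 5)*(n - 3)*(n - 5)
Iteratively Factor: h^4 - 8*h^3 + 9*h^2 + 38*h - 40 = (h - 1)*(h^3 - 7*h^2 + 2*h + 40) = (h - 5)*(h - 1)*(h^2 - 2*h - 8) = (h - 5)*(h - 4)*(h - 1)*(h + 2)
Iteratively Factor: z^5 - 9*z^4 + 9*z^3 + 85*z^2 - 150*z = (z - 2)*(z^4 - 7*z^3 - 5*z^2 + 75*z) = (z - 2)*(z + 3)*(z^3 - 10*z^2 + 25*z) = (z - 5)*(z - 2)*(z + 3)*(z^2 - 5*z) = z*(z - 5)*(z - 2)*(z + 3)*(z - 5)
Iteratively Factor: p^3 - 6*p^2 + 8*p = (p - 2)*(p^2 - 4*p) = p*(p - 2)*(p - 4)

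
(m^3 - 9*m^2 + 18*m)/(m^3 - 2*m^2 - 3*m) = (m - 6)/(m + 1)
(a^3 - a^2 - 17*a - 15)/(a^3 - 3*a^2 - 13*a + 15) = (a + 1)/(a - 1)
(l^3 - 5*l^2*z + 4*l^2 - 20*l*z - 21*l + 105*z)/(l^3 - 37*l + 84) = (l - 5*z)/(l - 4)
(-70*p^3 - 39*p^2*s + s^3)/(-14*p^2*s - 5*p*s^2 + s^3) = (5*p + s)/s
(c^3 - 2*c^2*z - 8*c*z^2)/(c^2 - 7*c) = (c^2 - 2*c*z - 8*z^2)/(c - 7)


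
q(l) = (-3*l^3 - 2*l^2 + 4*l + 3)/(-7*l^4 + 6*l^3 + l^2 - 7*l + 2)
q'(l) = (-9*l^2 - 4*l + 4)/(-7*l^4 + 6*l^3 + l^2 - 7*l + 2) + (-3*l^3 - 2*l^2 + 4*l + 3)*(28*l^3 - 18*l^2 - 2*l + 7)/(-7*l^4 + 6*l^3 + l^2 - 7*l + 2)^2 = (-21*l^6 - 28*l^5 + 93*l^4 + 78*l^3 - 62*l^2 - 14*l + 29)/(49*l^8 - 84*l^7 + 22*l^6 + 110*l^5 - 111*l^4 + 10*l^3 + 53*l^2 - 28*l + 4)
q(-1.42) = -0.06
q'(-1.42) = 0.07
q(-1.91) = -0.08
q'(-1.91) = 0.02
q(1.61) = 0.29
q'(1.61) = 0.16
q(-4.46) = -0.07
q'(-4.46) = -0.01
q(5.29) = 0.10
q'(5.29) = -0.02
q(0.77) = -1.40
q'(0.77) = 5.96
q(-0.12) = 0.88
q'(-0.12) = 3.67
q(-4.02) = -0.07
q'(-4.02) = -0.01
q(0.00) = 1.50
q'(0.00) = 7.25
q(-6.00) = -0.05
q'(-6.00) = -0.00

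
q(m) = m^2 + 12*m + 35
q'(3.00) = 18.00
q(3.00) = 80.00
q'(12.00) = 36.00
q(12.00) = 323.00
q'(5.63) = 23.26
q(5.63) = 134.26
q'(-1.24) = 9.52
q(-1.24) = 21.66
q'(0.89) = 13.78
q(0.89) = 46.47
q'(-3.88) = 4.24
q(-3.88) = 3.49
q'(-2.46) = 7.08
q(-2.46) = 11.53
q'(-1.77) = 8.46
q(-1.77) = 16.89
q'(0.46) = 12.92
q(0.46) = 40.73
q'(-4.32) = 3.36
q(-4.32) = 1.82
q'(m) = 2*m + 12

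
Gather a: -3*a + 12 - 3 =9 - 3*a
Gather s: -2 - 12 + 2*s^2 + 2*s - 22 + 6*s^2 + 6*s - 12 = 8*s^2 + 8*s - 48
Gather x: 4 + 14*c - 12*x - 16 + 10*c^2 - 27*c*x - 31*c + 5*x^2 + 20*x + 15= 10*c^2 - 17*c + 5*x^2 + x*(8 - 27*c) + 3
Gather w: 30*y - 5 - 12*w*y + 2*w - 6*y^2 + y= w*(2 - 12*y) - 6*y^2 + 31*y - 5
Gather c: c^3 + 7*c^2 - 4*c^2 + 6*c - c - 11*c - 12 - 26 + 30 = c^3 + 3*c^2 - 6*c - 8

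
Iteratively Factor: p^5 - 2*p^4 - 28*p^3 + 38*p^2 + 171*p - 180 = (p + 4)*(p^4 - 6*p^3 - 4*p^2 + 54*p - 45) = (p - 3)*(p + 4)*(p^3 - 3*p^2 - 13*p + 15) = (p - 3)*(p + 3)*(p + 4)*(p^2 - 6*p + 5) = (p - 3)*(p - 1)*(p + 3)*(p + 4)*(p - 5)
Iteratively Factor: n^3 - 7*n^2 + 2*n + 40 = (n - 5)*(n^2 - 2*n - 8) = (n - 5)*(n + 2)*(n - 4)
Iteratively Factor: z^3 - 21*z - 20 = (z + 4)*(z^2 - 4*z - 5) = (z - 5)*(z + 4)*(z + 1)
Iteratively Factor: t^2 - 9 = (t + 3)*(t - 3)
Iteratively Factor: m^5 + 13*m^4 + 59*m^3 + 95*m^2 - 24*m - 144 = (m + 3)*(m^4 + 10*m^3 + 29*m^2 + 8*m - 48) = (m + 3)*(m + 4)*(m^3 + 6*m^2 + 5*m - 12) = (m + 3)*(m + 4)^2*(m^2 + 2*m - 3) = (m - 1)*(m + 3)*(m + 4)^2*(m + 3)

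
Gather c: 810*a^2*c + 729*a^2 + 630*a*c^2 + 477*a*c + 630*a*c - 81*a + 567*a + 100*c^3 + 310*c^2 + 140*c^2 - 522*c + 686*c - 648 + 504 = 729*a^2 + 486*a + 100*c^3 + c^2*(630*a + 450) + c*(810*a^2 + 1107*a + 164) - 144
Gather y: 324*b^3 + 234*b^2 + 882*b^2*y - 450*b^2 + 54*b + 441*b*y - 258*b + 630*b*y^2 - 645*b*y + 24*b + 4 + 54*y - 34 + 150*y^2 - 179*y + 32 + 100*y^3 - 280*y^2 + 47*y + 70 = 324*b^3 - 216*b^2 - 180*b + 100*y^3 + y^2*(630*b - 130) + y*(882*b^2 - 204*b - 78) + 72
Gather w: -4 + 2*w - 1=2*w - 5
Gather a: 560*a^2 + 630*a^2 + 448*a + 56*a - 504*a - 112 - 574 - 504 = 1190*a^2 - 1190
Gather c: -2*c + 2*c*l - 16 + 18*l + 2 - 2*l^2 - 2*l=c*(2*l - 2) - 2*l^2 + 16*l - 14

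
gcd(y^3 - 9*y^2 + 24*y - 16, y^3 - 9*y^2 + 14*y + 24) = y - 4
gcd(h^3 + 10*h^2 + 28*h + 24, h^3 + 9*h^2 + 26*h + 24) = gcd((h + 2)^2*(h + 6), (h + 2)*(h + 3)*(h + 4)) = h + 2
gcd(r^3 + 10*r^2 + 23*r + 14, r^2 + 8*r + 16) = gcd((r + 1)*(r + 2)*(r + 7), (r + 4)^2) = 1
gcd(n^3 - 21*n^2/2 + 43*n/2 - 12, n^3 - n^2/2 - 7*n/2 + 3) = n^2 - 5*n/2 + 3/2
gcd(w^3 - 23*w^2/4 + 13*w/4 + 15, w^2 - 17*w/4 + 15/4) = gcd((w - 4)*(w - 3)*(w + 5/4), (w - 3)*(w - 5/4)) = w - 3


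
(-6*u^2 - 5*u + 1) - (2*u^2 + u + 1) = -8*u^2 - 6*u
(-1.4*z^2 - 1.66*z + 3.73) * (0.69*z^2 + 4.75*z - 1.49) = -0.966*z^4 - 7.7954*z^3 - 3.2253*z^2 + 20.1909*z - 5.5577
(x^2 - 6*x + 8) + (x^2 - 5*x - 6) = 2*x^2 - 11*x + 2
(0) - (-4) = 4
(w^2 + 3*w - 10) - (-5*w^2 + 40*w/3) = 6*w^2 - 31*w/3 - 10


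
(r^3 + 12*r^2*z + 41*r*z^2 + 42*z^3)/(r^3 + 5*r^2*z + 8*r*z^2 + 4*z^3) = (r^2 + 10*r*z + 21*z^2)/(r^2 + 3*r*z + 2*z^2)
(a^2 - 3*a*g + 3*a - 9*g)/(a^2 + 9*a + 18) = (a - 3*g)/(a + 6)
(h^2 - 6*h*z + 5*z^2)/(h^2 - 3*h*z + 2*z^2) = (-h + 5*z)/(-h + 2*z)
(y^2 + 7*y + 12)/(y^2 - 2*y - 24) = (y + 3)/(y - 6)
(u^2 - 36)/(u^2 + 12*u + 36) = (u - 6)/(u + 6)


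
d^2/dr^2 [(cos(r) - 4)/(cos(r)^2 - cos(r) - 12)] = (sin(r)^2 + 3*cos(r) + 1)/(cos(r) + 3)^3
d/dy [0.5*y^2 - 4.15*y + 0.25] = 1.0*y - 4.15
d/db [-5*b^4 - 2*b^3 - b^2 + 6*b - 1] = -20*b^3 - 6*b^2 - 2*b + 6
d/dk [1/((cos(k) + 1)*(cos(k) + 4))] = (2*cos(k) + 5)*sin(k)/((cos(k) + 1)^2*(cos(k) + 4)^2)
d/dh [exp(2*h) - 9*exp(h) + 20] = (2*exp(h) - 9)*exp(h)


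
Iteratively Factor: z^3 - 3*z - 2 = (z + 1)*(z^2 - z - 2) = (z - 2)*(z + 1)*(z + 1)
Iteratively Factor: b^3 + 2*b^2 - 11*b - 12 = (b + 1)*(b^2 + b - 12) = (b - 3)*(b + 1)*(b + 4)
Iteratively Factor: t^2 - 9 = (t - 3)*(t + 3)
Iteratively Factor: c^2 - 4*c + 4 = (c - 2)*(c - 2)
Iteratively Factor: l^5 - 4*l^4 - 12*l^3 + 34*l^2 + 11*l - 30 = (l + 1)*(l^4 - 5*l^3 - 7*l^2 + 41*l - 30) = (l + 1)*(l + 3)*(l^3 - 8*l^2 + 17*l - 10) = (l - 2)*(l + 1)*(l + 3)*(l^2 - 6*l + 5) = (l - 5)*(l - 2)*(l + 1)*(l + 3)*(l - 1)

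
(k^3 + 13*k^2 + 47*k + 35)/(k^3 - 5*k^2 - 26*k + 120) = (k^2 + 8*k + 7)/(k^2 - 10*k + 24)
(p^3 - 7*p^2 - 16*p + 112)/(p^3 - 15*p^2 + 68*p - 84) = (p^2 - 16)/(p^2 - 8*p + 12)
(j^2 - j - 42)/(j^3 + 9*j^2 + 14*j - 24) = (j - 7)/(j^2 + 3*j - 4)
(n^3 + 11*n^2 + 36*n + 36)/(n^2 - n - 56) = (n^3 + 11*n^2 + 36*n + 36)/(n^2 - n - 56)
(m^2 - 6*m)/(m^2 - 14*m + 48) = m/(m - 8)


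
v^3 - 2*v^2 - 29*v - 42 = (v - 7)*(v + 2)*(v + 3)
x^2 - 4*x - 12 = (x - 6)*(x + 2)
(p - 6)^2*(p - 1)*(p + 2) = p^4 - 11*p^3 + 22*p^2 + 60*p - 72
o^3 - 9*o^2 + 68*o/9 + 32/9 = (o - 8)*(o - 4/3)*(o + 1/3)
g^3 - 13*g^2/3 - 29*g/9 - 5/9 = (g - 5)*(g + 1/3)^2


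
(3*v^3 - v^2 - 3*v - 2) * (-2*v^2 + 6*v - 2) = -6*v^5 + 20*v^4 - 6*v^3 - 12*v^2 - 6*v + 4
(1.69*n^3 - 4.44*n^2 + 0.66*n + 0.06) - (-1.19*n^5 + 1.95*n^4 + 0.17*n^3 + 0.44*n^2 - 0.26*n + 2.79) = 1.19*n^5 - 1.95*n^4 + 1.52*n^3 - 4.88*n^2 + 0.92*n - 2.73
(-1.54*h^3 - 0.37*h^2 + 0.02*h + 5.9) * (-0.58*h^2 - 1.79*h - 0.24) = 0.8932*h^5 + 2.9712*h^4 + 1.0203*h^3 - 3.369*h^2 - 10.5658*h - 1.416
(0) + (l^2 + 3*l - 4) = l^2 + 3*l - 4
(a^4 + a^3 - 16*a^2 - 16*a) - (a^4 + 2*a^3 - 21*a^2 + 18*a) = -a^3 + 5*a^2 - 34*a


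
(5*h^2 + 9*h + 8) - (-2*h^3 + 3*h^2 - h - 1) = 2*h^3 + 2*h^2 + 10*h + 9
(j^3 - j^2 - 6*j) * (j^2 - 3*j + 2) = j^5 - 4*j^4 - j^3 + 16*j^2 - 12*j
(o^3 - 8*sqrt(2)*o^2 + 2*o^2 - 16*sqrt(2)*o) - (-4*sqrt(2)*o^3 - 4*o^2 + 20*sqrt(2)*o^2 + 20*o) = o^3 + 4*sqrt(2)*o^3 - 28*sqrt(2)*o^2 + 6*o^2 - 16*sqrt(2)*o - 20*o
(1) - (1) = 0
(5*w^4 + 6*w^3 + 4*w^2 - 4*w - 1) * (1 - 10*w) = -50*w^5 - 55*w^4 - 34*w^3 + 44*w^2 + 6*w - 1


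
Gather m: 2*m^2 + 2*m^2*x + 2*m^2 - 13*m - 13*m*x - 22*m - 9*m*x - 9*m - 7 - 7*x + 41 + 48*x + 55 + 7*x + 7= m^2*(2*x + 4) + m*(-22*x - 44) + 48*x + 96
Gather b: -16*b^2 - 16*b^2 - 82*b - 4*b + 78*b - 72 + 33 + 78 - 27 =-32*b^2 - 8*b + 12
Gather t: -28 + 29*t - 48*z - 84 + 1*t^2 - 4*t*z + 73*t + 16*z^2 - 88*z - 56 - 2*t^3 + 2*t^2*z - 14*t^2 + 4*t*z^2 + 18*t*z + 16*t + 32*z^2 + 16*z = -2*t^3 + t^2*(2*z - 13) + t*(4*z^2 + 14*z + 118) + 48*z^2 - 120*z - 168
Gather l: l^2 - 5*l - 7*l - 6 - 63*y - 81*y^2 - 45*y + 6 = l^2 - 12*l - 81*y^2 - 108*y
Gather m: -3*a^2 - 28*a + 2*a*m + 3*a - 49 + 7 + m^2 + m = -3*a^2 - 25*a + m^2 + m*(2*a + 1) - 42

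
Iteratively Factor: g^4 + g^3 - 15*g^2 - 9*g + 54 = (g + 3)*(g^3 - 2*g^2 - 9*g + 18) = (g + 3)^2*(g^2 - 5*g + 6) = (g - 3)*(g + 3)^2*(g - 2)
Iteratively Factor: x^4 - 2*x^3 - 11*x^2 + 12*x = (x + 3)*(x^3 - 5*x^2 + 4*x) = (x - 1)*(x + 3)*(x^2 - 4*x) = (x - 4)*(x - 1)*(x + 3)*(x)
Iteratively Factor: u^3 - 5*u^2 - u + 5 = (u - 1)*(u^2 - 4*u - 5) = (u - 5)*(u - 1)*(u + 1)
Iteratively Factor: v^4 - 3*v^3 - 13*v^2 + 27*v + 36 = (v - 4)*(v^3 + v^2 - 9*v - 9) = (v - 4)*(v + 1)*(v^2 - 9) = (v - 4)*(v + 1)*(v + 3)*(v - 3)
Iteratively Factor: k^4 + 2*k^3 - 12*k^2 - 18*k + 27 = (k + 3)*(k^3 - k^2 - 9*k + 9) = (k + 3)^2*(k^2 - 4*k + 3) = (k - 3)*(k + 3)^2*(k - 1)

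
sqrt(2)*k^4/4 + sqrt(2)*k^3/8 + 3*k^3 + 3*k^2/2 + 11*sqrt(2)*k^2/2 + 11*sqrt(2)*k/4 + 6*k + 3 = (k/2 + sqrt(2))*(k + 1/2)*(k + 3*sqrt(2))*(sqrt(2)*k/2 + 1)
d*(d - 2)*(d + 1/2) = d^3 - 3*d^2/2 - d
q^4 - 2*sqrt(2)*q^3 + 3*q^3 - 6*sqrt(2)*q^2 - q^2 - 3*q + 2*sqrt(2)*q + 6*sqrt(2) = (q - 1)*(q + 1)*(q + 3)*(q - 2*sqrt(2))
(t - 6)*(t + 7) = t^2 + t - 42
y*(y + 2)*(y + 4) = y^3 + 6*y^2 + 8*y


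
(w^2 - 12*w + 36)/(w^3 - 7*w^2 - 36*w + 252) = (w - 6)/(w^2 - w - 42)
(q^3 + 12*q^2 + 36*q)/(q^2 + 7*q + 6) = q*(q + 6)/(q + 1)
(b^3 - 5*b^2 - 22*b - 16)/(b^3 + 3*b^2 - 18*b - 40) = (b^2 - 7*b - 8)/(b^2 + b - 20)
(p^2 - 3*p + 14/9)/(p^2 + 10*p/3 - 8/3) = (p - 7/3)/(p + 4)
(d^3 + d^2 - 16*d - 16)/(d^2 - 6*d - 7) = (d^2 - 16)/(d - 7)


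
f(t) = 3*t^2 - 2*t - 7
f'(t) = 6*t - 2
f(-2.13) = 10.87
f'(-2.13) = -14.78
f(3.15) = 16.47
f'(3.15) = 16.90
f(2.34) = 4.75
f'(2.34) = 12.04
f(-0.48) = -5.35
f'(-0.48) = -4.88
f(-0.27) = -6.24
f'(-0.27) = -3.62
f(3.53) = 23.32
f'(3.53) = 19.18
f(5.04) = 59.12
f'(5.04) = 28.24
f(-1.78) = 6.07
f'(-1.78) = -12.68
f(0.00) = -7.00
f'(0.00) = -2.00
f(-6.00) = 113.00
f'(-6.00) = -38.00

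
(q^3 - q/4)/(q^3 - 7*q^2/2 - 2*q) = (q - 1/2)/(q - 4)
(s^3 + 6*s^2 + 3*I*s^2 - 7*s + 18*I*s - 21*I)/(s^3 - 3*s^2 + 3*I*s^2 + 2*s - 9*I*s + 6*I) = (s + 7)/(s - 2)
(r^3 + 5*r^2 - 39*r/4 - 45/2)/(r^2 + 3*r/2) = r + 7/2 - 15/r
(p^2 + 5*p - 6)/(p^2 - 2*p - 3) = (-p^2 - 5*p + 6)/(-p^2 + 2*p + 3)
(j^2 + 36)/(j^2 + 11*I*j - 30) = (j - 6*I)/(j + 5*I)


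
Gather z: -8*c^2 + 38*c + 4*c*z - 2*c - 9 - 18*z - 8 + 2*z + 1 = -8*c^2 + 36*c + z*(4*c - 16) - 16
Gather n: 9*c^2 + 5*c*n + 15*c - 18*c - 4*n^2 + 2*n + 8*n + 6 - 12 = 9*c^2 - 3*c - 4*n^2 + n*(5*c + 10) - 6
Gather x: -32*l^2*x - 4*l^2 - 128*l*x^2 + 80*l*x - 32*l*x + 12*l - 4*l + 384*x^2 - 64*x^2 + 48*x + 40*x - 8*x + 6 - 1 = -4*l^2 + 8*l + x^2*(320 - 128*l) + x*(-32*l^2 + 48*l + 80) + 5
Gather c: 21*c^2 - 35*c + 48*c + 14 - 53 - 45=21*c^2 + 13*c - 84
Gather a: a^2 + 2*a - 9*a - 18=a^2 - 7*a - 18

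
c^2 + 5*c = c*(c + 5)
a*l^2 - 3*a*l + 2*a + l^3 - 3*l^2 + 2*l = (a + l)*(l - 2)*(l - 1)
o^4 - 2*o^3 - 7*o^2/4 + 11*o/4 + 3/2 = (o - 2)*(o - 3/2)*(o + 1/2)*(o + 1)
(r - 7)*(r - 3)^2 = r^3 - 13*r^2 + 51*r - 63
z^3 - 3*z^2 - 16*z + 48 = (z - 4)*(z - 3)*(z + 4)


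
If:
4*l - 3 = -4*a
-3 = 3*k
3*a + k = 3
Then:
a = 4/3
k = -1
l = -7/12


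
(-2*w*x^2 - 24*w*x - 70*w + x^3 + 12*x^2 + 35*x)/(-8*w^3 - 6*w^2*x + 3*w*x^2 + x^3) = (x^2 + 12*x + 35)/(4*w^2 + 5*w*x + x^2)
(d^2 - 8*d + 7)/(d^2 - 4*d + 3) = (d - 7)/(d - 3)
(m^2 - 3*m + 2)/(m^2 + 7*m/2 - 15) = 2*(m^2 - 3*m + 2)/(2*m^2 + 7*m - 30)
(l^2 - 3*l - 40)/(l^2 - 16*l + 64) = (l + 5)/(l - 8)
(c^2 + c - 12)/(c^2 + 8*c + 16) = (c - 3)/(c + 4)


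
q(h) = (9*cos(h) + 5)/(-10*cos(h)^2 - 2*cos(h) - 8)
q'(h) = (-20*sin(h)*cos(h) - 2*sin(h))*(9*cos(h) + 5)/(-10*cos(h)^2 - 2*cos(h) - 8)^2 - 9*sin(h)/(-10*cos(h)^2 - 2*cos(h) - 8)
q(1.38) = -0.77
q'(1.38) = 0.51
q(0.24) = -0.71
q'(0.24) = -0.08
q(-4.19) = -0.05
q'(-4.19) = 0.86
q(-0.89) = -0.81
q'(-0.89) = 0.16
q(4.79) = -0.69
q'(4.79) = -0.79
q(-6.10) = -0.71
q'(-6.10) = -0.06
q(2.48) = 0.17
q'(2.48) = 0.33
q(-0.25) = -0.71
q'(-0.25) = 0.08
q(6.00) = -0.71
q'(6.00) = 0.09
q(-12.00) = -0.75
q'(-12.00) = -0.16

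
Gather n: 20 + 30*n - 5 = 30*n + 15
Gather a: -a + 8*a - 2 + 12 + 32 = 7*a + 42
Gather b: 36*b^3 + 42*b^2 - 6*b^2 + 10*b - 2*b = 36*b^3 + 36*b^2 + 8*b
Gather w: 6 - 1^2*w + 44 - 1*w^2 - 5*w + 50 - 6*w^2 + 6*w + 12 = 112 - 7*w^2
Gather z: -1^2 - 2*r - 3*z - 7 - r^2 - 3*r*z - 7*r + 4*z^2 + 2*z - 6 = -r^2 - 9*r + 4*z^2 + z*(-3*r - 1) - 14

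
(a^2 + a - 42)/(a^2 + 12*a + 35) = (a - 6)/(a + 5)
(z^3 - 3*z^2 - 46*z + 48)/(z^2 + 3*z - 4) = (z^2 - 2*z - 48)/(z + 4)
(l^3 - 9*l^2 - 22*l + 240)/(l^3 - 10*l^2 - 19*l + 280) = (l - 6)/(l - 7)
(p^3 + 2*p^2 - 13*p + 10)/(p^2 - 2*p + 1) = (p^2 + 3*p - 10)/(p - 1)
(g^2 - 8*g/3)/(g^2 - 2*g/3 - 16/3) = g/(g + 2)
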